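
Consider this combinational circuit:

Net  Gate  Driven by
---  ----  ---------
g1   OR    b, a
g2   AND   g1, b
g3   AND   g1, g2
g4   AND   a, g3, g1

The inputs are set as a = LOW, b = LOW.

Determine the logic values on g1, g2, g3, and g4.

g1 = LOW; g2 = LOW; g3 = LOW; g4 = LOW

g1 = b OR a = LOW OR LOW = LOW
g2 = g1 AND b = LOW AND LOW = LOW
g3 = g1 AND g2 = LOW AND LOW = LOW
g4 = a AND g3 AND g1 = LOW AND LOW AND LOW = LOW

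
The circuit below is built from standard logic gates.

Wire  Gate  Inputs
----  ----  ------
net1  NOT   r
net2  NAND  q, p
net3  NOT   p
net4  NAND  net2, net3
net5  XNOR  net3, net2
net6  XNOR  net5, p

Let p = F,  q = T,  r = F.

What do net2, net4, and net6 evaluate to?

net2 = q NAND p = T NAND F = T
net3 = NOT p = NOT F = T
net4 = net2 NAND net3 = T NAND T = F
net5 = net3 XNOR net2 = T XNOR T = T
net6 = net5 XNOR p = T XNOR F = F

net2 = T, net4 = F, net6 = F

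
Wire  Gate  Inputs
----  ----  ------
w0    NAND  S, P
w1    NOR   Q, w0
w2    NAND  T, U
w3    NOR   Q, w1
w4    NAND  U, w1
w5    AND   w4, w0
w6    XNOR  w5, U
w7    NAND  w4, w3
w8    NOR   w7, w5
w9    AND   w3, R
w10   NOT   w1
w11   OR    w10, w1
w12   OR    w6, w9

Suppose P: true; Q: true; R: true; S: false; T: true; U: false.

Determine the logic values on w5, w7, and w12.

w5 = true  w7 = true  w12 = false

w0 = S NAND P = false NAND true = true
w1 = Q NOR w0 = true NOR true = false
w3 = Q NOR w1 = true NOR false = false
w4 = U NAND w1 = false NAND false = true
w5 = w4 AND w0 = true AND true = true
w6 = w5 XNOR U = true XNOR false = false
w7 = w4 NAND w3 = true NAND false = true
w9 = w3 AND R = false AND true = false
w12 = w6 OR w9 = false OR false = false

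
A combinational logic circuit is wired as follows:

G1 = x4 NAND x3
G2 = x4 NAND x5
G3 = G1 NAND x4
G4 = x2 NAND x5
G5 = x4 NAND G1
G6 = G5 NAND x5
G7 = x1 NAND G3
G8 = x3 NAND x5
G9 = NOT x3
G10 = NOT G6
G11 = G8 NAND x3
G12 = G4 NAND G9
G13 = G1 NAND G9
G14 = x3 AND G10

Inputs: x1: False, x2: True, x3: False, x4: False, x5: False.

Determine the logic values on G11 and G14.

G1 = x4 NAND x3 = False NAND False = True
G5 = x4 NAND G1 = False NAND True = True
G6 = G5 NAND x5 = True NAND False = True
G8 = x3 NAND x5 = False NAND False = True
G10 = NOT G6 = NOT True = False
G11 = G8 NAND x3 = True NAND False = True
G14 = x3 AND G10 = False AND False = False

G11 = True; G14 = False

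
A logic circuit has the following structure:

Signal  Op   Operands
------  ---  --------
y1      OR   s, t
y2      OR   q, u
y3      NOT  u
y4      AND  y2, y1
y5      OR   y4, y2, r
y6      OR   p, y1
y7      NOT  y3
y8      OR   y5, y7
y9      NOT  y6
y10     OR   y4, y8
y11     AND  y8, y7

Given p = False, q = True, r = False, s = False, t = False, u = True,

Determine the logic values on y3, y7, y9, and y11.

y3 = False, y7 = True, y9 = True, y11 = True

y1 = s OR t = False OR False = False
y2 = q OR u = True OR True = True
y3 = NOT u = NOT True = False
y4 = y2 AND y1 = True AND False = False
y5 = y4 OR y2 OR r = False OR True OR False = True
y6 = p OR y1 = False OR False = False
y7 = NOT y3 = NOT False = True
y8 = y5 OR y7 = True OR True = True
y9 = NOT y6 = NOT False = True
y11 = y8 AND y7 = True AND True = True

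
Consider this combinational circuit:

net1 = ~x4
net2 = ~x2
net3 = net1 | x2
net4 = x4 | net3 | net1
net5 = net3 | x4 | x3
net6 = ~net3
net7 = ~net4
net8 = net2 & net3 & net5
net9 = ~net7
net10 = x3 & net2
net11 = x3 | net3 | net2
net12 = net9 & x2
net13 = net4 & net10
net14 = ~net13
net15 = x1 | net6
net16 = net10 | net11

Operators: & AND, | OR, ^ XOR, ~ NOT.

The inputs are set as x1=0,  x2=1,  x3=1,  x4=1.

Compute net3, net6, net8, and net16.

net1 = NOT x4 = NOT 1 = 0
net2 = NOT x2 = NOT 1 = 0
net3 = net1 OR x2 = 0 OR 1 = 1
net5 = net3 OR x4 OR x3 = 1 OR 1 OR 1 = 1
net6 = NOT net3 = NOT 1 = 0
net8 = net2 AND net3 AND net5 = 0 AND 1 AND 1 = 0
net10 = x3 AND net2 = 1 AND 0 = 0
net11 = x3 OR net3 OR net2 = 1 OR 1 OR 0 = 1
net16 = net10 OR net11 = 0 OR 1 = 1

net3 = 1  net6 = 0  net8 = 0  net16 = 1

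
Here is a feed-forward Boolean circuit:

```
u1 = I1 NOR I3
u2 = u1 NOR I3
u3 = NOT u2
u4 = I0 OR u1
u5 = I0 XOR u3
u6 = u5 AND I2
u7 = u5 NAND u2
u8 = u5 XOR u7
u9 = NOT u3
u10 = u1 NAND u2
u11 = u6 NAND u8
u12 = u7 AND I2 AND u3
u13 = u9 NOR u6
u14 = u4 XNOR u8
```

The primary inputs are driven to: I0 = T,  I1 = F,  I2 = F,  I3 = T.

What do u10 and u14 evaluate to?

u1 = I1 NOR I3 = F NOR T = F
u2 = u1 NOR I3 = F NOR T = F
u3 = NOT u2 = NOT F = T
u4 = I0 OR u1 = T OR F = T
u5 = I0 XOR u3 = T XOR T = F
u7 = u5 NAND u2 = F NAND F = T
u8 = u5 XOR u7 = F XOR T = T
u10 = u1 NAND u2 = F NAND F = T
u14 = u4 XNOR u8 = T XNOR T = T

u10 = T, u14 = T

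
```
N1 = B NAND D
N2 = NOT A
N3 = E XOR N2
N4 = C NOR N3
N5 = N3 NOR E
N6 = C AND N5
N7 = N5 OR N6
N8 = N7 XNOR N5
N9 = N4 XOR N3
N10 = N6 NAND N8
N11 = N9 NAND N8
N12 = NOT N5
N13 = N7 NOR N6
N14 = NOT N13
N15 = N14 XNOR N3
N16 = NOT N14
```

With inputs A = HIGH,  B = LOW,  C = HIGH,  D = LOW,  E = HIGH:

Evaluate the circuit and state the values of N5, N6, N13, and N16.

N5 = LOW; N6 = LOW; N13 = HIGH; N16 = HIGH

N2 = NOT A = NOT HIGH = LOW
N3 = E XOR N2 = HIGH XOR LOW = HIGH
N5 = N3 NOR E = HIGH NOR HIGH = LOW
N6 = C AND N5 = HIGH AND LOW = LOW
N7 = N5 OR N6 = LOW OR LOW = LOW
N13 = N7 NOR N6 = LOW NOR LOW = HIGH
N14 = NOT N13 = NOT HIGH = LOW
N16 = NOT N14 = NOT LOW = HIGH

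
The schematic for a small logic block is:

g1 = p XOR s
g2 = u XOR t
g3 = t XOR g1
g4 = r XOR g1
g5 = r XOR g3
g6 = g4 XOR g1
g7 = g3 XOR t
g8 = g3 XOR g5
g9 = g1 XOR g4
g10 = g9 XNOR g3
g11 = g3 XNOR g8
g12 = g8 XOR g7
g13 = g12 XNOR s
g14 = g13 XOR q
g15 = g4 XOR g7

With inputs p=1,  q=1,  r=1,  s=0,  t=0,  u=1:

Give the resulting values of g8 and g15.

g8 = 1  g15 = 1

g1 = p XOR s = 1 XOR 0 = 1
g3 = t XOR g1 = 0 XOR 1 = 1
g4 = r XOR g1 = 1 XOR 1 = 0
g5 = r XOR g3 = 1 XOR 1 = 0
g7 = g3 XOR t = 1 XOR 0 = 1
g8 = g3 XOR g5 = 1 XOR 0 = 1
g15 = g4 XOR g7 = 0 XOR 1 = 1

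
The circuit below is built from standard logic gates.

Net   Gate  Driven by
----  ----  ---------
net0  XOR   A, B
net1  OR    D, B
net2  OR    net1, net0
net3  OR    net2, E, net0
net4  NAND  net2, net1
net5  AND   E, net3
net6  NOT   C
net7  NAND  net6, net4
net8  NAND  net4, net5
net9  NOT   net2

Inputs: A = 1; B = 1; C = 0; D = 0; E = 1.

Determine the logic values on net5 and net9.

net5 = 1, net9 = 0

net0 = A XOR B = 1 XOR 1 = 0
net1 = D OR B = 0 OR 1 = 1
net2 = net1 OR net0 = 1 OR 0 = 1
net3 = net2 OR E OR net0 = 1 OR 1 OR 0 = 1
net5 = E AND net3 = 1 AND 1 = 1
net9 = NOT net2 = NOT 1 = 0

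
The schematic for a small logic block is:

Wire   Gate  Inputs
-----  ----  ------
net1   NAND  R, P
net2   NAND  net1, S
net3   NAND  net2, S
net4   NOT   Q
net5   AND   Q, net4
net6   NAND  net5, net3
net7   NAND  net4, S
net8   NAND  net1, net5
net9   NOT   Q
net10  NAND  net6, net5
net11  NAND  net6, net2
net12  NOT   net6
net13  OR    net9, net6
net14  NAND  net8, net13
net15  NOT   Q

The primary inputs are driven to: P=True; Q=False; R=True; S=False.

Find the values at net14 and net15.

net14 = False, net15 = True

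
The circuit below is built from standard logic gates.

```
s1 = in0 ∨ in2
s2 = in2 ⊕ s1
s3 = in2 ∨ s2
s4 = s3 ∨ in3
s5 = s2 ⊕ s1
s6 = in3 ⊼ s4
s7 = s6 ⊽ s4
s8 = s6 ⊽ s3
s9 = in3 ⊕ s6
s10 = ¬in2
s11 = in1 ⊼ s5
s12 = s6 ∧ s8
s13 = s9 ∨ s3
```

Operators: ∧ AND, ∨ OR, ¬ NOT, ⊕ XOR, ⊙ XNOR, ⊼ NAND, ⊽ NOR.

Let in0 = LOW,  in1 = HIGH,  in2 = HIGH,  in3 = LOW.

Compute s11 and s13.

s11 = LOW; s13 = HIGH

s1 = in0 OR in2 = LOW OR HIGH = HIGH
s2 = in2 XOR s1 = HIGH XOR HIGH = LOW
s3 = in2 OR s2 = HIGH OR LOW = HIGH
s4 = s3 OR in3 = HIGH OR LOW = HIGH
s5 = s2 XOR s1 = LOW XOR HIGH = HIGH
s6 = in3 NAND s4 = LOW NAND HIGH = HIGH
s9 = in3 XOR s6 = LOW XOR HIGH = HIGH
s11 = in1 NAND s5 = HIGH NAND HIGH = LOW
s13 = s9 OR s3 = HIGH OR HIGH = HIGH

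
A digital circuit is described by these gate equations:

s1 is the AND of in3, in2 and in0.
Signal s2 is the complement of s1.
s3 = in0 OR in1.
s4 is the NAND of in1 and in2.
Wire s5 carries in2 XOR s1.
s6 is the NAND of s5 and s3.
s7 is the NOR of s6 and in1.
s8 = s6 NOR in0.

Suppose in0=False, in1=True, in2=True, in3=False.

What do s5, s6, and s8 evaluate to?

s1 = in3 AND in2 AND in0 = False AND True AND False = False
s3 = in0 OR in1 = False OR True = True
s5 = in2 XOR s1 = True XOR False = True
s6 = s5 NAND s3 = True NAND True = False
s8 = s6 NOR in0 = False NOR False = True

s5 = True; s6 = False; s8 = True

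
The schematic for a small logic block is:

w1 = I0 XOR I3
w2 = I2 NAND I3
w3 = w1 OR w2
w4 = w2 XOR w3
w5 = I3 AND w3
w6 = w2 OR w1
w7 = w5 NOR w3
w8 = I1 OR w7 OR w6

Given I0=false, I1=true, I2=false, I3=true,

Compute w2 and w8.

w2 = true; w8 = true

w1 = I0 XOR I3 = false XOR true = true
w2 = I2 NAND I3 = false NAND true = true
w3 = w1 OR w2 = true OR true = true
w5 = I3 AND w3 = true AND true = true
w6 = w2 OR w1 = true OR true = true
w7 = w5 NOR w3 = true NOR true = false
w8 = I1 OR w7 OR w6 = true OR false OR true = true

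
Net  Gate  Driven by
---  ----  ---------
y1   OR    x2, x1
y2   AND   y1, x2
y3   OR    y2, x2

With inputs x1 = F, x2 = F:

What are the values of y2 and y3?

y1 = x2 OR x1 = F OR F = F
y2 = y1 AND x2 = F AND F = F
y3 = y2 OR x2 = F OR F = F

y2 = F, y3 = F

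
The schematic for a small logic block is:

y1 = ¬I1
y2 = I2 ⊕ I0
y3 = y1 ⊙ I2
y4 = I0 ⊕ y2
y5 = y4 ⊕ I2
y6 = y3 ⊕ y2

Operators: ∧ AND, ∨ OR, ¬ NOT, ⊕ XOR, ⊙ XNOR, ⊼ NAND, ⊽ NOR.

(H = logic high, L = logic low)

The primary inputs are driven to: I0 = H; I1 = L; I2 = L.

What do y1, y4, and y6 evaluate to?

y1 = NOT I1 = NOT L = H
y2 = I2 XOR I0 = L XOR H = H
y3 = y1 XNOR I2 = H XNOR L = L
y4 = I0 XOR y2 = H XOR H = L
y6 = y3 XOR y2 = L XOR H = H

y1 = H, y4 = L, y6 = H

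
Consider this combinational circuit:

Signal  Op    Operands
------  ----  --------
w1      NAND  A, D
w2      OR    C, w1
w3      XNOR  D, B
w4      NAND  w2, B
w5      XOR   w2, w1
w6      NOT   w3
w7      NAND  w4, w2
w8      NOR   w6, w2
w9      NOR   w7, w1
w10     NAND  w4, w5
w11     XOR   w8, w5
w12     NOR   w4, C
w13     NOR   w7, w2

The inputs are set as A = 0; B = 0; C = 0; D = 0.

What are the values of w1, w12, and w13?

w1 = 1  w12 = 0  w13 = 0

w1 = A NAND D = 0 NAND 0 = 1
w2 = C OR w1 = 0 OR 1 = 1
w4 = w2 NAND B = 1 NAND 0 = 1
w7 = w4 NAND w2 = 1 NAND 1 = 0
w12 = w4 NOR C = 1 NOR 0 = 0
w13 = w7 NOR w2 = 0 NOR 1 = 0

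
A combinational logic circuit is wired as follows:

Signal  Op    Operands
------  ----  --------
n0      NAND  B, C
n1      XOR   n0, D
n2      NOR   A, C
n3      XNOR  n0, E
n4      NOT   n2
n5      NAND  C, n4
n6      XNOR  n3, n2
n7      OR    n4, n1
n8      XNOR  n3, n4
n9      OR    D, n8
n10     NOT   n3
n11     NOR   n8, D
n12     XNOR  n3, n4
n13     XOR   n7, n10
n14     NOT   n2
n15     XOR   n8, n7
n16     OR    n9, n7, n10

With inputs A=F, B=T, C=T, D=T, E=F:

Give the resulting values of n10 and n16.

n10 = F, n16 = T

n0 = B NAND C = T NAND T = F
n1 = n0 XOR D = F XOR T = T
n2 = A NOR C = F NOR T = F
n3 = n0 XNOR E = F XNOR F = T
n4 = NOT n2 = NOT F = T
n7 = n4 OR n1 = T OR T = T
n8 = n3 XNOR n4 = T XNOR T = T
n9 = D OR n8 = T OR T = T
n10 = NOT n3 = NOT T = F
n16 = n9 OR n7 OR n10 = T OR T OR F = T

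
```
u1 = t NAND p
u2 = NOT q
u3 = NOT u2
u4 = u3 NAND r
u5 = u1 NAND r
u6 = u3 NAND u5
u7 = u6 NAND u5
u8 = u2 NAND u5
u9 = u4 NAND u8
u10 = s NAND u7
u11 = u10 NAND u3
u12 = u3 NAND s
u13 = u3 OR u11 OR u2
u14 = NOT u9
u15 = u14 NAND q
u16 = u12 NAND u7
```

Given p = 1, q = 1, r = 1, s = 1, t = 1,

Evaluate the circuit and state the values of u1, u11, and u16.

u1 = t NAND p = 1 NAND 1 = 0
u2 = NOT q = NOT 1 = 0
u3 = NOT u2 = NOT 0 = 1
u5 = u1 NAND r = 0 NAND 1 = 1
u6 = u3 NAND u5 = 1 NAND 1 = 0
u7 = u6 NAND u5 = 0 NAND 1 = 1
u10 = s NAND u7 = 1 NAND 1 = 0
u11 = u10 NAND u3 = 0 NAND 1 = 1
u12 = u3 NAND s = 1 NAND 1 = 0
u16 = u12 NAND u7 = 0 NAND 1 = 1

u1 = 0; u11 = 1; u16 = 1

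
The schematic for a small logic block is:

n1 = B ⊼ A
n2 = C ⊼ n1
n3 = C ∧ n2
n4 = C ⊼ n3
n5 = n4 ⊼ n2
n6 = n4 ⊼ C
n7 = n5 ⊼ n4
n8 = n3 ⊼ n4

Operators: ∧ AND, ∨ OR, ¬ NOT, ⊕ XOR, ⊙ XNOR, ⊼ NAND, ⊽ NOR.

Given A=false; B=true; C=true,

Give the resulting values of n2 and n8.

n2 = false, n8 = true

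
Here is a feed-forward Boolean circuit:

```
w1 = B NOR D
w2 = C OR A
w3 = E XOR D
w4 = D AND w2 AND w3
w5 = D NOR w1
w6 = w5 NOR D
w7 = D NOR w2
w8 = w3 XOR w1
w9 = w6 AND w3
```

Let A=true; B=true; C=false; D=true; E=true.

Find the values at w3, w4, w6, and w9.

w3 = false  w4 = false  w6 = false  w9 = false

w1 = B NOR D = true NOR true = false
w2 = C OR A = false OR true = true
w3 = E XOR D = true XOR true = false
w4 = D AND w2 AND w3 = true AND true AND false = false
w5 = D NOR w1 = true NOR false = false
w6 = w5 NOR D = false NOR true = false
w9 = w6 AND w3 = false AND false = false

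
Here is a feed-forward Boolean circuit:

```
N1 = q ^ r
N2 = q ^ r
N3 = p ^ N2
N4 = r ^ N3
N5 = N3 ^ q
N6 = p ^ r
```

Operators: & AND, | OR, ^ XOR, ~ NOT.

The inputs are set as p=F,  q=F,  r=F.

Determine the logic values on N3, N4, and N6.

N3 = F; N4 = F; N6 = F

N2 = q XOR r = F XOR F = F
N3 = p XOR N2 = F XOR F = F
N4 = r XOR N3 = F XOR F = F
N6 = p XOR r = F XOR F = F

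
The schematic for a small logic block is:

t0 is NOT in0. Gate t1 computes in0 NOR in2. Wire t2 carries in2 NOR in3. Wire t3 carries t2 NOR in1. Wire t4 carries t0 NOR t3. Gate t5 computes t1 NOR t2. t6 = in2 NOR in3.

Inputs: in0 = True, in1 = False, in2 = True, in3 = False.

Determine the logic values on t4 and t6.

t0 = NOT in0 = NOT True = False
t2 = in2 NOR in3 = True NOR False = False
t3 = t2 NOR in1 = False NOR False = True
t4 = t0 NOR t3 = False NOR True = False
t6 = in2 NOR in3 = True NOR False = False

t4 = False  t6 = False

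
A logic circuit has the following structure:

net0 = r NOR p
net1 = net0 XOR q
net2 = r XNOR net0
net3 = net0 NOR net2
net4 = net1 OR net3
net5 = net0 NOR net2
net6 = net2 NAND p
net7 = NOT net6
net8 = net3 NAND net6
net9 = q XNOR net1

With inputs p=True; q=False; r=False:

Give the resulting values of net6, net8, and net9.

net6 = False  net8 = True  net9 = True

net0 = r NOR p = False NOR True = False
net1 = net0 XOR q = False XOR False = False
net2 = r XNOR net0 = False XNOR False = True
net3 = net0 NOR net2 = False NOR True = False
net6 = net2 NAND p = True NAND True = False
net8 = net3 NAND net6 = False NAND False = True
net9 = q XNOR net1 = False XNOR False = True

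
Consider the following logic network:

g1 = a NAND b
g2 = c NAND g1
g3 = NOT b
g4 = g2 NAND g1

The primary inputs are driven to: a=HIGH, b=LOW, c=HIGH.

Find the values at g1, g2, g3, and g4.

g1 = a NAND b = HIGH NAND LOW = HIGH
g2 = c NAND g1 = HIGH NAND HIGH = LOW
g3 = NOT b = NOT LOW = HIGH
g4 = g2 NAND g1 = LOW NAND HIGH = HIGH

g1 = HIGH, g2 = LOW, g3 = HIGH, g4 = HIGH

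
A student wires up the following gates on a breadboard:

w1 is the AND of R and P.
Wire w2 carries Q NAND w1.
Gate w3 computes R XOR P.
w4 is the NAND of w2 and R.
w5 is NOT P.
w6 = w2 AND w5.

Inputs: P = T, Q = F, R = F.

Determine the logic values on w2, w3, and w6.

w1 = R AND P = F AND T = F
w2 = Q NAND w1 = F NAND F = T
w3 = R XOR P = F XOR T = T
w5 = NOT P = NOT T = F
w6 = w2 AND w5 = T AND F = F

w2 = T, w3 = T, w6 = F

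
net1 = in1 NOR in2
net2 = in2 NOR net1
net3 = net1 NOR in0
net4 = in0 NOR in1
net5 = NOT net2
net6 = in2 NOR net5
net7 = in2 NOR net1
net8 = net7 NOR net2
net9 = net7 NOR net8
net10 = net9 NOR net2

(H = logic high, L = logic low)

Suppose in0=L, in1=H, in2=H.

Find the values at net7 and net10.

net7 = L; net10 = H

net1 = in1 NOR in2 = H NOR H = L
net2 = in2 NOR net1 = H NOR L = L
net7 = in2 NOR net1 = H NOR L = L
net8 = net7 NOR net2 = L NOR L = H
net9 = net7 NOR net8 = L NOR H = L
net10 = net9 NOR net2 = L NOR L = H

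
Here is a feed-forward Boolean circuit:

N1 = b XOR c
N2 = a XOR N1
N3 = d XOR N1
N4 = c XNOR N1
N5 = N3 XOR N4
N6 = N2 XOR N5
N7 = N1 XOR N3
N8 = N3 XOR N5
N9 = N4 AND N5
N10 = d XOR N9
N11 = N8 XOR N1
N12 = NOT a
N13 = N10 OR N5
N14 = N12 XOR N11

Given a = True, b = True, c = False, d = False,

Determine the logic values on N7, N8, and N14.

N7 = False; N8 = False; N14 = True

N1 = b XOR c = True XOR False = True
N3 = d XOR N1 = False XOR True = True
N4 = c XNOR N1 = False XNOR True = False
N5 = N3 XOR N4 = True XOR False = True
N7 = N1 XOR N3 = True XOR True = False
N8 = N3 XOR N5 = True XOR True = False
N11 = N8 XOR N1 = False XOR True = True
N12 = NOT a = NOT True = False
N14 = N12 XOR N11 = False XOR True = True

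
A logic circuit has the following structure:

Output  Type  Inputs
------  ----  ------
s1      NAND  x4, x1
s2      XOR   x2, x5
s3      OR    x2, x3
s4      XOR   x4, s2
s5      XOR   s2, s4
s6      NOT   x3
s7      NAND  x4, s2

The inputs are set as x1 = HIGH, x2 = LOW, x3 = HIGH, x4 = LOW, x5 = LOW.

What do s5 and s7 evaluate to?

s5 = LOW  s7 = HIGH

s2 = x2 XOR x5 = LOW XOR LOW = LOW
s4 = x4 XOR s2 = LOW XOR LOW = LOW
s5 = s2 XOR s4 = LOW XOR LOW = LOW
s7 = x4 NAND s2 = LOW NAND LOW = HIGH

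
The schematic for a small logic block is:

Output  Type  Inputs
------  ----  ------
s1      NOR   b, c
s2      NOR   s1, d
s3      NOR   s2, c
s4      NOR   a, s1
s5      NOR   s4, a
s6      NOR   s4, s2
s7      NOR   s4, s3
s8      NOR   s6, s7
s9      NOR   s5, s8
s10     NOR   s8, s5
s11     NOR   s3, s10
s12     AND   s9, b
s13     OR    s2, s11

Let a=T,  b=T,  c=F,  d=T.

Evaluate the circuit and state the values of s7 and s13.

s7 = F; s13 = F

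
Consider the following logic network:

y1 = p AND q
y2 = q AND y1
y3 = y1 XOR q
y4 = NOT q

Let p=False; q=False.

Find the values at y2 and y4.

y1 = p AND q = False AND False = False
y2 = q AND y1 = False AND False = False
y4 = NOT q = NOT False = True

y2 = False, y4 = True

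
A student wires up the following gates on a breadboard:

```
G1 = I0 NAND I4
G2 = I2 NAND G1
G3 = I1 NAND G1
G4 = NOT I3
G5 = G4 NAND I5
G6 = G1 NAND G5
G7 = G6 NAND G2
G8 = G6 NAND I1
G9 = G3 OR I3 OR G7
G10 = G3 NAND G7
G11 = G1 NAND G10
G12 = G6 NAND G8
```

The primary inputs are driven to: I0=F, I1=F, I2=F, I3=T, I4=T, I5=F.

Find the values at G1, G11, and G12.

G1 = I0 NAND I4 = F NAND T = T
G2 = I2 NAND G1 = F NAND T = T
G3 = I1 NAND G1 = F NAND T = T
G4 = NOT I3 = NOT T = F
G5 = G4 NAND I5 = F NAND F = T
G6 = G1 NAND G5 = T NAND T = F
G7 = G6 NAND G2 = F NAND T = T
G8 = G6 NAND I1 = F NAND F = T
G10 = G3 NAND G7 = T NAND T = F
G11 = G1 NAND G10 = T NAND F = T
G12 = G6 NAND G8 = F NAND T = T

G1 = T, G11 = T, G12 = T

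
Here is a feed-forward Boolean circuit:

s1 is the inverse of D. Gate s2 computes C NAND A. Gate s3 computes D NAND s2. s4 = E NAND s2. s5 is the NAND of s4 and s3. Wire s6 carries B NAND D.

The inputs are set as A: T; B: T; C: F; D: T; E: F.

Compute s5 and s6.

s5 = T, s6 = F

s2 = C NAND A = F NAND T = T
s3 = D NAND s2 = T NAND T = F
s4 = E NAND s2 = F NAND T = T
s5 = s4 NAND s3 = T NAND F = T
s6 = B NAND D = T NAND T = F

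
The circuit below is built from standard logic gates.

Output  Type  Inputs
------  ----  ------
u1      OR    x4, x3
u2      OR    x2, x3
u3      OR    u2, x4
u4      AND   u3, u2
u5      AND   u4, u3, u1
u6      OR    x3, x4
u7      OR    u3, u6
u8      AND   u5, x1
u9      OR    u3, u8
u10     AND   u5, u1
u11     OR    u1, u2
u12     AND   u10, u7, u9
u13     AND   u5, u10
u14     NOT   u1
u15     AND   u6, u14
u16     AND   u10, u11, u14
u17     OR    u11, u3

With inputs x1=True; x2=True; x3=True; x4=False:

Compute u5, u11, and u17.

u5 = True, u11 = True, u17 = True

u1 = x4 OR x3 = False OR True = True
u2 = x2 OR x3 = True OR True = True
u3 = u2 OR x4 = True OR False = True
u4 = u3 AND u2 = True AND True = True
u5 = u4 AND u3 AND u1 = True AND True AND True = True
u11 = u1 OR u2 = True OR True = True
u17 = u11 OR u3 = True OR True = True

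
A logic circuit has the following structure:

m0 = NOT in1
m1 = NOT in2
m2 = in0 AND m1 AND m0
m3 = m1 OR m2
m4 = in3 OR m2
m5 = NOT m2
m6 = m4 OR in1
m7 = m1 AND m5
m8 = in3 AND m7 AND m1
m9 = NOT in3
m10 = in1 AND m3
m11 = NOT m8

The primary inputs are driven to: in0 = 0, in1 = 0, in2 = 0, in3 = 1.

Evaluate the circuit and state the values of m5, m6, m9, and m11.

m5 = 1, m6 = 1, m9 = 0, m11 = 0

m0 = NOT in1 = NOT 0 = 1
m1 = NOT in2 = NOT 0 = 1
m2 = in0 AND m1 AND m0 = 0 AND 1 AND 1 = 0
m4 = in3 OR m2 = 1 OR 0 = 1
m5 = NOT m2 = NOT 0 = 1
m6 = m4 OR in1 = 1 OR 0 = 1
m7 = m1 AND m5 = 1 AND 1 = 1
m8 = in3 AND m7 AND m1 = 1 AND 1 AND 1 = 1
m9 = NOT in3 = NOT 1 = 0
m11 = NOT m8 = NOT 1 = 0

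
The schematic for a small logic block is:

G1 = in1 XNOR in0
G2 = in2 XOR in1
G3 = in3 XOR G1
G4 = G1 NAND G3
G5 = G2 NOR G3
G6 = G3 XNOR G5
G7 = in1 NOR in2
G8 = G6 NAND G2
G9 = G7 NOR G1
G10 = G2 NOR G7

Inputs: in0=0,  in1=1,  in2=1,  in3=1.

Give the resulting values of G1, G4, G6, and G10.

G1 = 0  G4 = 1  G6 = 0  G10 = 1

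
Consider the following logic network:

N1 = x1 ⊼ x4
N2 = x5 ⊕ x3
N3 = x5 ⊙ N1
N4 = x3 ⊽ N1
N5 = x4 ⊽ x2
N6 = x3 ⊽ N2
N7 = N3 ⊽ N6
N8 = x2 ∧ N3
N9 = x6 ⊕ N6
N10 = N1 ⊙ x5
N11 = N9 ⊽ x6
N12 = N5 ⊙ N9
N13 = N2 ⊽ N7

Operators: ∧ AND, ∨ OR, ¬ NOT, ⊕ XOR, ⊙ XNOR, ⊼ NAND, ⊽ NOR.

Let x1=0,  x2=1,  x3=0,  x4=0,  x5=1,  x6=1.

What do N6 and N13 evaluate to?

N6 = 0, N13 = 0

N1 = x1 NAND x4 = 0 NAND 0 = 1
N2 = x5 XOR x3 = 1 XOR 0 = 1
N3 = x5 XNOR N1 = 1 XNOR 1 = 1
N6 = x3 NOR N2 = 0 NOR 1 = 0
N7 = N3 NOR N6 = 1 NOR 0 = 0
N13 = N2 NOR N7 = 1 NOR 0 = 0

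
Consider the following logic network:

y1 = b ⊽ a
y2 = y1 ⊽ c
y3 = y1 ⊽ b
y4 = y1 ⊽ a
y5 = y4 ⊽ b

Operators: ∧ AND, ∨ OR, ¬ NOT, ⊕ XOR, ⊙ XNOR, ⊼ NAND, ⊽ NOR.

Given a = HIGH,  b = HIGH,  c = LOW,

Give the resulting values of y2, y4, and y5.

y2 = HIGH, y4 = LOW, y5 = LOW

y1 = b NOR a = HIGH NOR HIGH = LOW
y2 = y1 NOR c = LOW NOR LOW = HIGH
y4 = y1 NOR a = LOW NOR HIGH = LOW
y5 = y4 NOR b = LOW NOR HIGH = LOW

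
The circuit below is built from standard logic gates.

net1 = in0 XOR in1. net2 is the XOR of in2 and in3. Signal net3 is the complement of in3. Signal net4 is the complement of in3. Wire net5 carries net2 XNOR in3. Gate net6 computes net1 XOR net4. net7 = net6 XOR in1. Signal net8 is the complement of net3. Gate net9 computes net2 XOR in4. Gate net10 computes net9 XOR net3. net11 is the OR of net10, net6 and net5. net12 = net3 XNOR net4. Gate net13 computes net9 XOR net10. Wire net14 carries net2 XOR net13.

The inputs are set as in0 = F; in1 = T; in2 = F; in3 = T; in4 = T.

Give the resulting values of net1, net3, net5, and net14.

net1 = in0 XOR in1 = F XOR T = T
net2 = in2 XOR in3 = F XOR T = T
net3 = NOT in3 = NOT T = F
net5 = net2 XNOR in3 = T XNOR T = T
net9 = net2 XOR in4 = T XOR T = F
net10 = net9 XOR net3 = F XOR F = F
net13 = net9 XOR net10 = F XOR F = F
net14 = net2 XOR net13 = T XOR F = T

net1 = T, net3 = F, net5 = T, net14 = T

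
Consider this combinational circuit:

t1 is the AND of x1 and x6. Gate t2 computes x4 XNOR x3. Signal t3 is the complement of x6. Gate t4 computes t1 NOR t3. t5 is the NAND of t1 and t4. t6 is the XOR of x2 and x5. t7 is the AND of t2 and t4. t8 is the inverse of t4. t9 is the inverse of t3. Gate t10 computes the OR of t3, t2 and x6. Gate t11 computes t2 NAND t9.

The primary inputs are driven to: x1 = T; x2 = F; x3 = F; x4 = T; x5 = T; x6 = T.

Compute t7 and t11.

t1 = x1 AND x6 = T AND T = T
t2 = x4 XNOR x3 = T XNOR F = F
t3 = NOT x6 = NOT T = F
t4 = t1 NOR t3 = T NOR F = F
t7 = t2 AND t4 = F AND F = F
t9 = NOT t3 = NOT F = T
t11 = t2 NAND t9 = F NAND T = T

t7 = F, t11 = T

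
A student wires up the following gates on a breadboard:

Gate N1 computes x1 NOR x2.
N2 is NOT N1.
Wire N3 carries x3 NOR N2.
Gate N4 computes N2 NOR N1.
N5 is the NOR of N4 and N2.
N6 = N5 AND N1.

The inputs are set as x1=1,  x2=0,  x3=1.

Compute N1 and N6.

N1 = x1 NOR x2 = 1 NOR 0 = 0
N2 = NOT N1 = NOT 0 = 1
N4 = N2 NOR N1 = 1 NOR 0 = 0
N5 = N4 NOR N2 = 0 NOR 1 = 0
N6 = N5 AND N1 = 0 AND 0 = 0

N1 = 0, N6 = 0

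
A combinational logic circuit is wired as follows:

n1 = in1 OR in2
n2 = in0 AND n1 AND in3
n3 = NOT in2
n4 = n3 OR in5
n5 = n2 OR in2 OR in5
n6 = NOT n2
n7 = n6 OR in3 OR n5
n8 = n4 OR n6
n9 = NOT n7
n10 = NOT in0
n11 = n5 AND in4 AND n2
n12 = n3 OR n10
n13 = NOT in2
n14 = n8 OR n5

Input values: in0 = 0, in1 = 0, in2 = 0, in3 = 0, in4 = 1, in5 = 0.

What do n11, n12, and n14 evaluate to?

n1 = in1 OR in2 = 0 OR 0 = 0
n2 = in0 AND n1 AND in3 = 0 AND 0 AND 0 = 0
n3 = NOT in2 = NOT 0 = 1
n4 = n3 OR in5 = 1 OR 0 = 1
n5 = n2 OR in2 OR in5 = 0 OR 0 OR 0 = 0
n6 = NOT n2 = NOT 0 = 1
n8 = n4 OR n6 = 1 OR 1 = 1
n10 = NOT in0 = NOT 0 = 1
n11 = n5 AND in4 AND n2 = 0 AND 1 AND 0 = 0
n12 = n3 OR n10 = 1 OR 1 = 1
n14 = n8 OR n5 = 1 OR 0 = 1

n11 = 0; n12 = 1; n14 = 1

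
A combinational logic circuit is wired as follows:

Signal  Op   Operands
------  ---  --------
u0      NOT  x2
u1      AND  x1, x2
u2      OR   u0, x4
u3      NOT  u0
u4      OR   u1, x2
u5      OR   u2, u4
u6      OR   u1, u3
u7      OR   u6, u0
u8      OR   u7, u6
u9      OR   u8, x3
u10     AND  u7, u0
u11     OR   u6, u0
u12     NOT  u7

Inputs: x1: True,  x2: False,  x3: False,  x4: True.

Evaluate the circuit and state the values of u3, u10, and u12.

u3 = False, u10 = True, u12 = False

u0 = NOT x2 = NOT False = True
u1 = x1 AND x2 = True AND False = False
u3 = NOT u0 = NOT True = False
u6 = u1 OR u3 = False OR False = False
u7 = u6 OR u0 = False OR True = True
u10 = u7 AND u0 = True AND True = True
u12 = NOT u7 = NOT True = False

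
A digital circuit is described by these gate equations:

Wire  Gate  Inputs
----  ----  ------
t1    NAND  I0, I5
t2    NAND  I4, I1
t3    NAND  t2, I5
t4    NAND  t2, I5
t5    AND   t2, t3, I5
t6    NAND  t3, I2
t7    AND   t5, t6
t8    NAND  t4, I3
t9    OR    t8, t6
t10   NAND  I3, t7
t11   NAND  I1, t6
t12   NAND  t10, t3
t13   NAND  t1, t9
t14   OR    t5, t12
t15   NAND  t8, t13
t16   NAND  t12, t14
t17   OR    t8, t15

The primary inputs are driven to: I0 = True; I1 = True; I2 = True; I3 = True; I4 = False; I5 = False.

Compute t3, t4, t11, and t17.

t1 = I0 NAND I5 = True NAND False = True
t2 = I4 NAND I1 = False NAND True = True
t3 = t2 NAND I5 = True NAND False = True
t4 = t2 NAND I5 = True NAND False = True
t6 = t3 NAND I2 = True NAND True = False
t8 = t4 NAND I3 = True NAND True = False
t9 = t8 OR t6 = False OR False = False
t11 = I1 NAND t6 = True NAND False = True
t13 = t1 NAND t9 = True NAND False = True
t15 = t8 NAND t13 = False NAND True = True
t17 = t8 OR t15 = False OR True = True

t3 = True  t4 = True  t11 = True  t17 = True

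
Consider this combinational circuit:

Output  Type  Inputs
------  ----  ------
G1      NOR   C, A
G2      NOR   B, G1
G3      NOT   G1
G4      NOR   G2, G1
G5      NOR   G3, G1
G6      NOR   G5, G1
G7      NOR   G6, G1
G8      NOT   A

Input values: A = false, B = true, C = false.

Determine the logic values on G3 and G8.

G3 = false, G8 = true

G1 = C NOR A = false NOR false = true
G3 = NOT G1 = NOT true = false
G8 = NOT A = NOT false = true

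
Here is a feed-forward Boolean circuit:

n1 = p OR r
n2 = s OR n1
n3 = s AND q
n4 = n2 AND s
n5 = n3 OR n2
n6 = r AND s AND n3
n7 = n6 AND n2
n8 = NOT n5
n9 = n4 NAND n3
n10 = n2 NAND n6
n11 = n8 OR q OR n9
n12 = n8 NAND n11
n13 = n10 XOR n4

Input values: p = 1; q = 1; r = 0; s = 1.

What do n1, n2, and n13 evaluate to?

n1 = 1; n2 = 1; n13 = 0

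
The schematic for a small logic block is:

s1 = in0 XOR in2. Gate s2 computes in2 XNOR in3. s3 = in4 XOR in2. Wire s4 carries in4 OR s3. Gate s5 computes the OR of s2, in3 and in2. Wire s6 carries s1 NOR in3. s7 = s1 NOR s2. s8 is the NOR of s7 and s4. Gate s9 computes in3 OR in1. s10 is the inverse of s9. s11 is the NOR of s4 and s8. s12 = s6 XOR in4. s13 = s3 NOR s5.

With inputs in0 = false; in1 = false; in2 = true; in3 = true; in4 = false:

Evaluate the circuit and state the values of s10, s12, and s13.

s10 = false; s12 = false; s13 = false

s1 = in0 XOR in2 = false XOR true = true
s2 = in2 XNOR in3 = true XNOR true = true
s3 = in4 XOR in2 = false XOR true = true
s5 = s2 OR in3 OR in2 = true OR true OR true = true
s6 = s1 NOR in3 = true NOR true = false
s9 = in3 OR in1 = true OR false = true
s10 = NOT s9 = NOT true = false
s12 = s6 XOR in4 = false XOR false = false
s13 = s3 NOR s5 = true NOR true = false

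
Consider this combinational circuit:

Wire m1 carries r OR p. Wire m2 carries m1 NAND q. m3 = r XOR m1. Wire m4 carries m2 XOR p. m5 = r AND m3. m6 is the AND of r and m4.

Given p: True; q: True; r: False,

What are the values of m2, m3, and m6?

m1 = r OR p = False OR True = True
m2 = m1 NAND q = True NAND True = False
m3 = r XOR m1 = False XOR True = True
m4 = m2 XOR p = False XOR True = True
m6 = r AND m4 = False AND True = False

m2 = False; m3 = True; m6 = False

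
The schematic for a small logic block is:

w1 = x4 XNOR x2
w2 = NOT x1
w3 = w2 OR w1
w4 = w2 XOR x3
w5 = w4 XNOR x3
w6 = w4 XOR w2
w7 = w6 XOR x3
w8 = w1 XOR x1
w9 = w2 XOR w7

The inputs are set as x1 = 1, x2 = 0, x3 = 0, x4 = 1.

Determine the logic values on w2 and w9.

w2 = 0  w9 = 0

w2 = NOT x1 = NOT 1 = 0
w4 = w2 XOR x3 = 0 XOR 0 = 0
w6 = w4 XOR w2 = 0 XOR 0 = 0
w7 = w6 XOR x3 = 0 XOR 0 = 0
w9 = w2 XOR w7 = 0 XOR 0 = 0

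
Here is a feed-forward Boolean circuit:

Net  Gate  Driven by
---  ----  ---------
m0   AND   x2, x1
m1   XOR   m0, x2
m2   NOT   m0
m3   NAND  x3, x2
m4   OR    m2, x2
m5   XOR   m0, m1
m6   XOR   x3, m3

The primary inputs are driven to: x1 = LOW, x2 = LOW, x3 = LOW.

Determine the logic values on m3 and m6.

m3 = HIGH, m6 = HIGH

m3 = x3 NAND x2 = LOW NAND LOW = HIGH
m6 = x3 XOR m3 = LOW XOR HIGH = HIGH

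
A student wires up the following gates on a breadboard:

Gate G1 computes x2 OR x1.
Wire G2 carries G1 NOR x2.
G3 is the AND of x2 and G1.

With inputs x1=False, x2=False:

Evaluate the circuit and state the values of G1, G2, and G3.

G1 = False, G2 = True, G3 = False

G1 = x2 OR x1 = False OR False = False
G2 = G1 NOR x2 = False NOR False = True
G3 = x2 AND G1 = False AND False = False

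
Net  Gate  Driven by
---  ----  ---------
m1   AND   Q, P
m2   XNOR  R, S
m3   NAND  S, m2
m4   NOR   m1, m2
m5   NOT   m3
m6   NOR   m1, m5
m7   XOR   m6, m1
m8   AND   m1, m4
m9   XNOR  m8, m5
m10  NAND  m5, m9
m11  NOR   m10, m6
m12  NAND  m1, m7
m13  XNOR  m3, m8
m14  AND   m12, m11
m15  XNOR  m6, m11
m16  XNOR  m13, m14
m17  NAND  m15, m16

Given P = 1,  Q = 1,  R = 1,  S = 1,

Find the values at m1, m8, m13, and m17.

m1 = Q AND P = 1 AND 1 = 1
m2 = R XNOR S = 1 XNOR 1 = 1
m3 = S NAND m2 = 1 NAND 1 = 0
m4 = m1 NOR m2 = 1 NOR 1 = 0
m5 = NOT m3 = NOT 0 = 1
m6 = m1 NOR m5 = 1 NOR 1 = 0
m7 = m6 XOR m1 = 0 XOR 1 = 1
m8 = m1 AND m4 = 1 AND 0 = 0
m9 = m8 XNOR m5 = 0 XNOR 1 = 0
m10 = m5 NAND m9 = 1 NAND 0 = 1
m11 = m10 NOR m6 = 1 NOR 0 = 0
m12 = m1 NAND m7 = 1 NAND 1 = 0
m13 = m3 XNOR m8 = 0 XNOR 0 = 1
m14 = m12 AND m11 = 0 AND 0 = 0
m15 = m6 XNOR m11 = 0 XNOR 0 = 1
m16 = m13 XNOR m14 = 1 XNOR 0 = 0
m17 = m15 NAND m16 = 1 NAND 0 = 1

m1 = 1, m8 = 0, m13 = 1, m17 = 1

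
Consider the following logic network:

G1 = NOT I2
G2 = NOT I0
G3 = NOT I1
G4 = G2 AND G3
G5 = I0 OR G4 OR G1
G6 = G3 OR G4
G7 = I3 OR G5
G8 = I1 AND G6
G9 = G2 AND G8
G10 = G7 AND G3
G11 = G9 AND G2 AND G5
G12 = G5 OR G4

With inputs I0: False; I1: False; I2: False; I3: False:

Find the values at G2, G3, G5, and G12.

G1 = NOT I2 = NOT False = True
G2 = NOT I0 = NOT False = True
G3 = NOT I1 = NOT False = True
G4 = G2 AND G3 = True AND True = True
G5 = I0 OR G4 OR G1 = False OR True OR True = True
G12 = G5 OR G4 = True OR True = True

G2 = True  G3 = True  G5 = True  G12 = True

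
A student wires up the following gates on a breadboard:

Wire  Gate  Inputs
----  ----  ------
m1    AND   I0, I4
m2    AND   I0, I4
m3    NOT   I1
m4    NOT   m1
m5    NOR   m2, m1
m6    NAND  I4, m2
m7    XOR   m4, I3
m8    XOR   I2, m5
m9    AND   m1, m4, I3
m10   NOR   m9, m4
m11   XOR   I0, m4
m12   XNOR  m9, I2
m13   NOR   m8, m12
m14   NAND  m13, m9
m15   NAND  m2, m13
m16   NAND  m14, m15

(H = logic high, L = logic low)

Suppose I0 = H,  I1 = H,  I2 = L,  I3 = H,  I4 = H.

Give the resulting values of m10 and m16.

m10 = H  m16 = L

m1 = I0 AND I4 = H AND H = H
m2 = I0 AND I4 = H AND H = H
m4 = NOT m1 = NOT H = L
m5 = m2 NOR m1 = H NOR H = L
m8 = I2 XOR m5 = L XOR L = L
m9 = m1 AND m4 AND I3 = H AND L AND H = L
m10 = m9 NOR m4 = L NOR L = H
m12 = m9 XNOR I2 = L XNOR L = H
m13 = m8 NOR m12 = L NOR H = L
m14 = m13 NAND m9 = L NAND L = H
m15 = m2 NAND m13 = H NAND L = H
m16 = m14 NAND m15 = H NAND H = L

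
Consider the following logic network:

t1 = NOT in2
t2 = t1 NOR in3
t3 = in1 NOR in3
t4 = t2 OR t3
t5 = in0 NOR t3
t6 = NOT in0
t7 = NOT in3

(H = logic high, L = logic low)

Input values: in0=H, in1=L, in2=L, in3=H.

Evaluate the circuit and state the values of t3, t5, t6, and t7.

t3 = L, t5 = L, t6 = L, t7 = L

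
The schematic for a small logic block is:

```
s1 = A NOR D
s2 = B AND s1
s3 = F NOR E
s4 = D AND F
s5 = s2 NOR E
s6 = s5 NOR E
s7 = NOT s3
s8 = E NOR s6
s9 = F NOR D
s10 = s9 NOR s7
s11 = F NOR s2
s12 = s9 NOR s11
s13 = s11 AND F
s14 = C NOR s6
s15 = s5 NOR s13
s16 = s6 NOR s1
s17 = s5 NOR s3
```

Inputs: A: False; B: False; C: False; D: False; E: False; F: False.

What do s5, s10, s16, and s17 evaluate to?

s5 = True, s10 = False, s16 = False, s17 = False

s1 = A NOR D = False NOR False = True
s2 = B AND s1 = False AND True = False
s3 = F NOR E = False NOR False = True
s5 = s2 NOR E = False NOR False = True
s6 = s5 NOR E = True NOR False = False
s7 = NOT s3 = NOT True = False
s9 = F NOR D = False NOR False = True
s10 = s9 NOR s7 = True NOR False = False
s16 = s6 NOR s1 = False NOR True = False
s17 = s5 NOR s3 = True NOR True = False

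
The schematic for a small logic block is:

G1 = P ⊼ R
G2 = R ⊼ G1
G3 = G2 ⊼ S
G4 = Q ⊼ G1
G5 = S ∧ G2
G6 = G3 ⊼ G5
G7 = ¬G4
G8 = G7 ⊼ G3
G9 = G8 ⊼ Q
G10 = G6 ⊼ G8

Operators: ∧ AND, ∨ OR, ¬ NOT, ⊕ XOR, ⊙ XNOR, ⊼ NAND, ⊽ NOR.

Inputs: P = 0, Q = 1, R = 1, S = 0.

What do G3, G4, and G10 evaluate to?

G3 = 1; G4 = 0; G10 = 1

G1 = P NAND R = 0 NAND 1 = 1
G2 = R NAND G1 = 1 NAND 1 = 0
G3 = G2 NAND S = 0 NAND 0 = 1
G4 = Q NAND G1 = 1 NAND 1 = 0
G5 = S AND G2 = 0 AND 0 = 0
G6 = G3 NAND G5 = 1 NAND 0 = 1
G7 = NOT G4 = NOT 0 = 1
G8 = G7 NAND G3 = 1 NAND 1 = 0
G10 = G6 NAND G8 = 1 NAND 0 = 1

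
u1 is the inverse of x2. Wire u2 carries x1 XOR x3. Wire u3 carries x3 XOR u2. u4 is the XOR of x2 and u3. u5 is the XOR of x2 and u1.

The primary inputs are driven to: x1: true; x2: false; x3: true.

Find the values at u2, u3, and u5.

u1 = NOT x2 = NOT false = true
u2 = x1 XOR x3 = true XOR true = false
u3 = x3 XOR u2 = true XOR false = true
u5 = x2 XOR u1 = false XOR true = true

u2 = false, u3 = true, u5 = true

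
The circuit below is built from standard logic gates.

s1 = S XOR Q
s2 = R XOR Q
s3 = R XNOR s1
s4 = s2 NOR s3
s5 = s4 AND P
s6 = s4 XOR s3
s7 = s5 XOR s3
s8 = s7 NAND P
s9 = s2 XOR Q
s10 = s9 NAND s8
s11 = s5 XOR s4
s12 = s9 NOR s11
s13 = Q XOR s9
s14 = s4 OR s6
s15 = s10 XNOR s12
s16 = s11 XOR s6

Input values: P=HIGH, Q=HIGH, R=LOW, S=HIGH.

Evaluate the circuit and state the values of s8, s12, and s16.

s8 = LOW, s12 = HIGH, s16 = HIGH

s1 = S XOR Q = HIGH XOR HIGH = LOW
s2 = R XOR Q = LOW XOR HIGH = HIGH
s3 = R XNOR s1 = LOW XNOR LOW = HIGH
s4 = s2 NOR s3 = HIGH NOR HIGH = LOW
s5 = s4 AND P = LOW AND HIGH = LOW
s6 = s4 XOR s3 = LOW XOR HIGH = HIGH
s7 = s5 XOR s3 = LOW XOR HIGH = HIGH
s8 = s7 NAND P = HIGH NAND HIGH = LOW
s9 = s2 XOR Q = HIGH XOR HIGH = LOW
s11 = s5 XOR s4 = LOW XOR LOW = LOW
s12 = s9 NOR s11 = LOW NOR LOW = HIGH
s16 = s11 XOR s6 = LOW XOR HIGH = HIGH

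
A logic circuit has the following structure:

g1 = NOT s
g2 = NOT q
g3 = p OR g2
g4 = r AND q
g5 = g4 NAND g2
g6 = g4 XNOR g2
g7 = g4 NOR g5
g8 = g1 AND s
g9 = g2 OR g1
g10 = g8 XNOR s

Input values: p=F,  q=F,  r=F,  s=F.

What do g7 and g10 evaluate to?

g7 = F, g10 = T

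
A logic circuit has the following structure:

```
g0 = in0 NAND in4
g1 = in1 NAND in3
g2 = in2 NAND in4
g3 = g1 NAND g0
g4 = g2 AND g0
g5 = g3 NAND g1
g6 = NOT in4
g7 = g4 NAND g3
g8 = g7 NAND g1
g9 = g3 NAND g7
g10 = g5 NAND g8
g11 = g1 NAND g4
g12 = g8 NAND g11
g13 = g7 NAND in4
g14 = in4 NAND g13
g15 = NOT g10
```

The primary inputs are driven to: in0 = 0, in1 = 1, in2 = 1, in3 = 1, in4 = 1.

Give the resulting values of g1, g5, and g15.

g0 = in0 NAND in4 = 0 NAND 1 = 1
g1 = in1 NAND in3 = 1 NAND 1 = 0
g2 = in2 NAND in4 = 1 NAND 1 = 0
g3 = g1 NAND g0 = 0 NAND 1 = 1
g4 = g2 AND g0 = 0 AND 1 = 0
g5 = g3 NAND g1 = 1 NAND 0 = 1
g7 = g4 NAND g3 = 0 NAND 1 = 1
g8 = g7 NAND g1 = 1 NAND 0 = 1
g10 = g5 NAND g8 = 1 NAND 1 = 0
g15 = NOT g10 = NOT 0 = 1

g1 = 0, g5 = 1, g15 = 1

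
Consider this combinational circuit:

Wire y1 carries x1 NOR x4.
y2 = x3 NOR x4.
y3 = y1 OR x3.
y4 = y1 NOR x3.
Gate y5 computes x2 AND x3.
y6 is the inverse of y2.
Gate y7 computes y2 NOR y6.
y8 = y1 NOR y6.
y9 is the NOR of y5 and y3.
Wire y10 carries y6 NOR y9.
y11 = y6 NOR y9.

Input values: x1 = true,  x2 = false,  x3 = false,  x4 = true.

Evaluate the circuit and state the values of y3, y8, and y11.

y3 = false, y8 = false, y11 = false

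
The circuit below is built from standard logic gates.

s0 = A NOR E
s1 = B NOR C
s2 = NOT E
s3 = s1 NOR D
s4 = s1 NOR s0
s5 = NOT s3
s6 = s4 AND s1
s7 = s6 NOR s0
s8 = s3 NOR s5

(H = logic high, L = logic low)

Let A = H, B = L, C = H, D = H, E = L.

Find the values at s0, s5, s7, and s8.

s0 = A NOR E = H NOR L = L
s1 = B NOR C = L NOR H = L
s3 = s1 NOR D = L NOR H = L
s4 = s1 NOR s0 = L NOR L = H
s5 = NOT s3 = NOT L = H
s6 = s4 AND s1 = H AND L = L
s7 = s6 NOR s0 = L NOR L = H
s8 = s3 NOR s5 = L NOR H = L

s0 = L, s5 = H, s7 = H, s8 = L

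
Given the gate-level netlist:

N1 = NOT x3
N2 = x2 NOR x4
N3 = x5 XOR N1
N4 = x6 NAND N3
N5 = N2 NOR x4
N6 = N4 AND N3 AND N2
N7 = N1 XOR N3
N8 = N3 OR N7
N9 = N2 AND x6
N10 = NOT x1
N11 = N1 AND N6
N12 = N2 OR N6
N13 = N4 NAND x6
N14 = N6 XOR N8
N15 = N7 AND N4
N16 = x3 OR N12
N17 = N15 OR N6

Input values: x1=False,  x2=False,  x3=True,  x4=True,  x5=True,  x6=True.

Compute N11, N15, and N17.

N11 = False, N15 = False, N17 = False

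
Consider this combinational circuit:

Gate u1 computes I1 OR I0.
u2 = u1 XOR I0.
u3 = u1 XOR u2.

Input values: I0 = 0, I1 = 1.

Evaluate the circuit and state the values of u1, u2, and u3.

u1 = I1 OR I0 = 1 OR 0 = 1
u2 = u1 XOR I0 = 1 XOR 0 = 1
u3 = u1 XOR u2 = 1 XOR 1 = 0

u1 = 1  u2 = 1  u3 = 0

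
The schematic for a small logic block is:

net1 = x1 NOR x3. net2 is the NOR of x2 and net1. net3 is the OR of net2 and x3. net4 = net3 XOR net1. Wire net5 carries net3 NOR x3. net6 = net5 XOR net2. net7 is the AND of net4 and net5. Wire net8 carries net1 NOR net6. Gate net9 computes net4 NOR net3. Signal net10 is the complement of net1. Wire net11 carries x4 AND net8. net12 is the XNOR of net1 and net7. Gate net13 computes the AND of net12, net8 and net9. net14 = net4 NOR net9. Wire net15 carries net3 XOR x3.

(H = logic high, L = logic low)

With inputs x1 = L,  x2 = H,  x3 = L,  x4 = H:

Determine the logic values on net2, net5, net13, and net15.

net1 = x1 NOR x3 = L NOR L = H
net2 = x2 NOR net1 = H NOR H = L
net3 = net2 OR x3 = L OR L = L
net4 = net3 XOR net1 = L XOR H = H
net5 = net3 NOR x3 = L NOR L = H
net6 = net5 XOR net2 = H XOR L = H
net7 = net4 AND net5 = H AND H = H
net8 = net1 NOR net6 = H NOR H = L
net9 = net4 NOR net3 = H NOR L = L
net12 = net1 XNOR net7 = H XNOR H = H
net13 = net12 AND net8 AND net9 = H AND L AND L = L
net15 = net3 XOR x3 = L XOR L = L

net2 = L; net5 = H; net13 = L; net15 = L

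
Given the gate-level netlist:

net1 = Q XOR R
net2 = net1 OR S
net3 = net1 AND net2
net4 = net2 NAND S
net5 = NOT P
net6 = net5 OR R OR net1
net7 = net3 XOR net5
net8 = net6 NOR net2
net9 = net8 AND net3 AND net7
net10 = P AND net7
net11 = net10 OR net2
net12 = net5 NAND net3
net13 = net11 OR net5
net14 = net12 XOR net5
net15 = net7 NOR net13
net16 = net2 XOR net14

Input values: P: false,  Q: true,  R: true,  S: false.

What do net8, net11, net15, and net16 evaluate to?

net1 = Q XOR R = true XOR true = false
net2 = net1 OR S = false OR false = false
net3 = net1 AND net2 = false AND false = false
net5 = NOT P = NOT false = true
net6 = net5 OR R OR net1 = true OR true OR false = true
net7 = net3 XOR net5 = false XOR true = true
net8 = net6 NOR net2 = true NOR false = false
net10 = P AND net7 = false AND true = false
net11 = net10 OR net2 = false OR false = false
net12 = net5 NAND net3 = true NAND false = true
net13 = net11 OR net5 = false OR true = true
net14 = net12 XOR net5 = true XOR true = false
net15 = net7 NOR net13 = true NOR true = false
net16 = net2 XOR net14 = false XOR false = false

net8 = false; net11 = false; net15 = false; net16 = false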